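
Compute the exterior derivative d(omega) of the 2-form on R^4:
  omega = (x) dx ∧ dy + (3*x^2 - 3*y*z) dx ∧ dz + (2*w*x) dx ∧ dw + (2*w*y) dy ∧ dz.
d(omega) = (3*z) dx ∧ dy ∧ dz + (2*y) dy ∧ dz ∧ dw

For a 2-form omega = sum_{i<j} g_{ij} dx_i ∧ dx_j, the exterior derivative is
  d(omega) = sum_{i<j} d(g_{ij}) ∧ dx_i ∧ dx_j = sum_{i<j, k} (∂g_{ij}/∂x_k) dx_k ∧ dx_i ∧ dx_j.
Expand each term, using dx_k ∧ dx_i ∧ dx_j = sgn(permutation) dx_{(a)} ∧ dx_{(b)} ∧ dx_{(c)} with (a < b < c) sorted:
  d(3*x^2 - 3*y*z) includes (∂/∂y)(3*x^2 - 3*y*z) dy = (-3*z) dy, which multiplied by dx ∧ dz gives (3*z) dx ∧ dy ∧ dz
  d(2*w*y) includes (∂/∂w)(2*w*y) dw = (2*y) dw, which multiplied by dy ∧ dz gives (2*y) dy ∧ dz ∧ dw
Collecting like 3-forms: d(omega) = (3*z) dx ∧ dy ∧ dz + (2*y) dy ∧ dz ∧ dw.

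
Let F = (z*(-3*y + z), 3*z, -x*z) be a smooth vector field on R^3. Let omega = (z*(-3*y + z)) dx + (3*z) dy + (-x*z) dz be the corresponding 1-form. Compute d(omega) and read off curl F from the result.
d(omega) = (-3) dy ∧ dz + (-3*y + 3*z) dz ∧ dx + (3*z) dx ∧ dy; curl F = (-3, -3*y + 3*z, 3*z)

d omega = sum_{i<j} (∂f_j/∂x_i - ∂f_i/∂x_j) dx_i ∧ dx_j. Under the identification (dy ∧ dz, dz ∧ dx, dx ∧ dy) ↔ (e_x, e_y, e_z), the coefficients are exactly the components of curl F. Compute:
  ∂R/∂y - ∂Q/∂z = (0) - (3) = -3
  ∂P/∂z - ∂R/∂x = (-3*y + 2*z) - (-z) = -3*y + 3*z
  ∂Q/∂x - ∂P/∂y = (0) - (-3*z) = 3*z.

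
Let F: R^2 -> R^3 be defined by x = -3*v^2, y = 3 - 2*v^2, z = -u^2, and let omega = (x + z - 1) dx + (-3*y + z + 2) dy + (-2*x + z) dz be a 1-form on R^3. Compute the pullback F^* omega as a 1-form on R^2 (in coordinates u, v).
F^* omega = (2*u*(u^2 - 6*v^2)) du + (2*v*(5*u^2 - 3*v^2 + 17)) dv

Using F^*(f dg) = (f ∘ F) d(g ∘ F), substitute each coordinate x_i by F_i(u, v) in f_i, and replace dx_i by d F_i = (∂F_i/∂u) du + (∂F_i/∂v) dv.
  For the x component: f_1(F) = -u^2 - 3*v^2 - 1; d F_1 = (0) du + (-6*v) dv
  For the y component: f_2(F) = -u^2 + 6*v^2 - 7; d F_2 = (0) du + (-4*v) dv
  For the z component: f_3(F) = -u^2 + 6*v^2; d F_3 = (-2*u) du + (0) dv
Combining and collecting du, dv coefficients:
  coeff of du: 2*u*(u^2 - 6*v^2)
  coeff of dv: 2*v*(5*u^2 - 3*v^2 + 17)
F^* omega = (2*u*(u^2 - 6*v^2)) du + (2*v*(5*u^2 - 3*v^2 + 17)) dv.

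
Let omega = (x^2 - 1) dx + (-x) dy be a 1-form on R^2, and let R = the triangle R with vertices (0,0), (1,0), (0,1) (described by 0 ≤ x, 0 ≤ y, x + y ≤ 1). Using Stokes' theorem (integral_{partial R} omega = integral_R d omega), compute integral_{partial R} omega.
integral_(partial R) omega = -1/2

Stokes: integral_partial_R omega = integral_R d omega with d omega = (∂Q/∂x - ∂P/∂y) dx ∧ dy.
  ∂Q/∂x = -1
  ∂P/∂y = 0
  integrand = ∂Q/∂x - ∂P/∂y = -1.
Integrating over R: integral_0^1 integral_0^{1-x} (-1) dy dx = -1/2.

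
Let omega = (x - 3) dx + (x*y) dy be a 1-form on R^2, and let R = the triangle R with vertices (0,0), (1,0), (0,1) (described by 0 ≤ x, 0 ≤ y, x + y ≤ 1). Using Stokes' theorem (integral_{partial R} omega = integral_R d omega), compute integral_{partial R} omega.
integral_(partial R) omega = 1/6

Stokes: integral_partial_R omega = integral_R d omega with d omega = (∂Q/∂x - ∂P/∂y) dx ∧ dy.
  ∂Q/∂x = y
  ∂P/∂y = 0
  integrand = ∂Q/∂x - ∂P/∂y = y.
Integrating over R: integral_0^1 integral_0^{1-x} (y) dy dx = 1/6.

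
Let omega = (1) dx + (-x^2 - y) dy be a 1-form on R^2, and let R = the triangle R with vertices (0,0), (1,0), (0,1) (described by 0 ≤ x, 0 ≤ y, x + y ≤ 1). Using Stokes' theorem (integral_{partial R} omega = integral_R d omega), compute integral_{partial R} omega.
integral_(partial R) omega = -1/3

Stokes: integral_partial_R omega = integral_R d omega with d omega = (∂Q/∂x - ∂P/∂y) dx ∧ dy.
  ∂Q/∂x = -2*x
  ∂P/∂y = 0
  integrand = ∂Q/∂x - ∂P/∂y = -2*x.
Integrating over R: integral_0^1 integral_0^{1-x} (-2*x) dy dx = -1/3.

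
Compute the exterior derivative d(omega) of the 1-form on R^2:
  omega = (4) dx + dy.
d(omega) = 0

For a 1-form omega = sum_i f_i dx_i, the exterior derivative is
  d(omega) = sum_{i < j} (∂f_j/∂x_i - ∂f_i/∂x_j) dx_i ∧ dx_j.

Assembling: d(omega) = 0.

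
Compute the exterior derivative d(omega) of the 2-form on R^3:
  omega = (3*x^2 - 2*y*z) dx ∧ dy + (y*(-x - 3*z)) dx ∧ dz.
d(omega) = (x - 2*y + 3*z) dx ∧ dy ∧ dz

For a 2-form omega = sum_{i<j} g_{ij} dx_i ∧ dx_j, the exterior derivative is
  d(omega) = sum_{i<j} d(g_{ij}) ∧ dx_i ∧ dx_j = sum_{i<j, k} (∂g_{ij}/∂x_k) dx_k ∧ dx_i ∧ dx_j.
Expand each term, using dx_k ∧ dx_i ∧ dx_j = sgn(permutation) dx_{(a)} ∧ dx_{(b)} ∧ dx_{(c)} with (a < b < c) sorted:
  d(3*x^2 - 2*y*z) includes (∂/∂z)(3*x^2 - 2*y*z) dz = (-2*y) dz, which multiplied by dx ∧ dy gives (-2*y) dx ∧ dy ∧ dz
  d(y*(-x - 3*z)) includes (∂/∂y)(y*(-x - 3*z)) dy = (-x - 3*z) dy, which multiplied by dx ∧ dz gives (x + 3*z) dx ∧ dy ∧ dz
Collecting like 3-forms: d(omega) = (x - 2*y + 3*z) dx ∧ dy ∧ dz.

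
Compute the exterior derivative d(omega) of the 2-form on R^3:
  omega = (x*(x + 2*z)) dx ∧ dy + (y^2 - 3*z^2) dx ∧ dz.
d(omega) = (2*x - 2*y) dx ∧ dy ∧ dz

For a 2-form omega = sum_{i<j} g_{ij} dx_i ∧ dx_j, the exterior derivative is
  d(omega) = sum_{i<j} d(g_{ij}) ∧ dx_i ∧ dx_j = sum_{i<j, k} (∂g_{ij}/∂x_k) dx_k ∧ dx_i ∧ dx_j.
Expand each term, using dx_k ∧ dx_i ∧ dx_j = sgn(permutation) dx_{(a)} ∧ dx_{(b)} ∧ dx_{(c)} with (a < b < c) sorted:
  d(x*(x + 2*z)) includes (∂/∂z)(x*(x + 2*z)) dz = (2*x) dz, which multiplied by dx ∧ dy gives (2*x) dx ∧ dy ∧ dz
  d(y^2 - 3*z^2) includes (∂/∂y)(y^2 - 3*z^2) dy = (2*y) dy, which multiplied by dx ∧ dz gives (-2*y) dx ∧ dy ∧ dz
Collecting like 3-forms: d(omega) = (2*x - 2*y) dx ∧ dy ∧ dz.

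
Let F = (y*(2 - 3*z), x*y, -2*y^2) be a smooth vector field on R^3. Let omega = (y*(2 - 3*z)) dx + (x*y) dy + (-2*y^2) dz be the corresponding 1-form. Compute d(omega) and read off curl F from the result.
d(omega) = (-4*y) dy ∧ dz + (-3*y) dz ∧ dx + (y + 3*z - 2) dx ∧ dy; curl F = (-4*y, -3*y, y + 3*z - 2)

d omega = sum_{i<j} (∂f_j/∂x_i - ∂f_i/∂x_j) dx_i ∧ dx_j. Under the identification (dy ∧ dz, dz ∧ dx, dx ∧ dy) ↔ (e_x, e_y, e_z), the coefficients are exactly the components of curl F. Compute:
  ∂R/∂y - ∂Q/∂z = (-4*y) - (0) = -4*y
  ∂P/∂z - ∂R/∂x = (-3*y) - (0) = -3*y
  ∂Q/∂x - ∂P/∂y = (y) - (2 - 3*z) = y + 3*z - 2.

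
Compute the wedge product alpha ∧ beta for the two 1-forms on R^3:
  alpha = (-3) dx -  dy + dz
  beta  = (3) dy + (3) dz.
alpha ∧ beta = (-9) dx ∧ dy + (-9) dx ∧ dz + (-6) dy ∧ dz

Distribute the wedge, using dx_i ∧ dx_j = -dx_j ∧ dx_i and dx_i ∧ dx_i = 0. For each pair (i, j) with i < j, the coefficient of dx_i ∧ dx_j in alpha ∧ beta is (alpha_i * beta_j - alpha_j * beta_i). Collecting: alpha ∧ beta = (-9) dx ∧ dy + (-9) dx ∧ dz + (-6) dy ∧ dz.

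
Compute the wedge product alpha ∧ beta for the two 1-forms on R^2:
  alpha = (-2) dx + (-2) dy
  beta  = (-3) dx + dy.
alpha ∧ beta = (-8) dx ∧ dy

Distribute the wedge, using dx_i ∧ dx_j = -dx_j ∧ dx_i and dx_i ∧ dx_i = 0. For each pair (i, j) with i < j, the coefficient of dx_i ∧ dx_j in alpha ∧ beta is (alpha_i * beta_j - alpha_j * beta_i). Collecting: alpha ∧ beta = (-8) dx ∧ dy.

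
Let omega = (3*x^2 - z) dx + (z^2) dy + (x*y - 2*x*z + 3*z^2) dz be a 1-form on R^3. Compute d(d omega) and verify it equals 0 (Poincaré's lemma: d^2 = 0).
d(d omega) = 0

Step 1: d omega = sum_{i<j} (∂f_j/∂x_i - ∂f_i/∂x_j) dx_i ∧ dx_j:
  coeff of dx ∧ dy: 0
  coeff of dx ∧ dz: y - 2*z + 1
  coeff of dy ∧ dz: x - 2*z
Step 2: Apply d again to each 2-form coefficient. The only possible 3-form in R^3 is dx ∧ dy ∧ dz, with coefficient
  ∂(coeff of dy∧dz)/∂x - ∂(coeff of dx∧dz)/∂y + ∂(coeff of dx∧dy)/∂z
  = ∂/∂x (x - 2*z) - ∂/∂y (y - 2*z + 1) + ∂/∂z (0).
Each of these terms simplifies to sums of mixed partials that cancel in pairs. The result is 0 (by equality of mixed partials for smooth functions — Schwarz / Clairaut).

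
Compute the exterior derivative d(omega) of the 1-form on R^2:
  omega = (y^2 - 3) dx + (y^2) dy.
d(omega) = (-2*y) dx ∧ dy

For a 1-form omega = sum_i f_i dx_i, the exterior derivative is
  d(omega) = sum_{i < j} (∂f_j/∂x_i - ∂f_i/∂x_j) dx_i ∧ dx_j.
  coefficient of dx ∧ dy: ∂f_2/∂x - ∂f_1/∂y = ∂(y^2)/∂x - ∂(y^2 - 3)/∂y = -2*y
Assembling: d(omega) = (-2*y) dx ∧ dy.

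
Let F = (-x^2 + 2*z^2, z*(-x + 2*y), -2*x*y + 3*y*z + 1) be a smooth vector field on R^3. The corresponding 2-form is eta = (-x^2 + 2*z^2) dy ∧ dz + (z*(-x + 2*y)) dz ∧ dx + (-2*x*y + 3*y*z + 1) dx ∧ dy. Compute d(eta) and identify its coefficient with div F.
d(eta) = (-2*x + 3*y + 2*z) dx ∧ dy ∧ dz; div F = -2*x + 3*y + 2*z

For a 2-form in R^3 of the form above, applying d gives a 3-form with coefficient ∂P/∂x + ∂Q/∂y + ∂R/∂z:
  ∂P/∂x = -2*x
  ∂Q/∂y = 2*z
  ∂R/∂z = 3*y
Sum = -2*x + 3*y + 2*z, which is exactly div F.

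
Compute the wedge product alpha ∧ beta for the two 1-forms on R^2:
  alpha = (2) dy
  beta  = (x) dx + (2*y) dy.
alpha ∧ beta = (-2*x) dx ∧ dy

Distribute the wedge, using dx_i ∧ dx_j = -dx_j ∧ dx_i and dx_i ∧ dx_i = 0. For each pair (i, j) with i < j, the coefficient of dx_i ∧ dx_j in alpha ∧ beta is (alpha_i * beta_j - alpha_j * beta_i). Collecting: alpha ∧ beta = (-2*x) dx ∧ dy.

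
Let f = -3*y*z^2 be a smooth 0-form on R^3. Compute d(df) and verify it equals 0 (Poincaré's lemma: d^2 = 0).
d(df) = 0

Step 1: df = sum_i (∂f/∂x_i) dx_i = (0) dx + (-3*z^2) dy + (-6*y*z) dz.
Step 2: Apply d again. Using the 1-form formula, the coefficient of dx ∧ dy in d(df) is ∂^2 f/∂x ∂y - ∂^2 f/∂y ∂x = (0) - (0) = 0 (equality of mixed partials for smooth f).
Similarly for dx ∧ dz and dy ∧ dz — all coefficients vanish. So d(df) = 0.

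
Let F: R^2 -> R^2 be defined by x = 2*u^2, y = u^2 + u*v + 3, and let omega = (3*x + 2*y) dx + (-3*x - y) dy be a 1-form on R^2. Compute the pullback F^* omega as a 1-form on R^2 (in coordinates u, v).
F^* omega = (18*u^3 - u^2*v - u*v^2 + 18*u - 3*v) du + (u*(-7*u^2 - u*v - 3)) dv

Using F^*(f dg) = (f ∘ F) d(g ∘ F), substitute each coordinate x_i by F_i(u, v) in f_i, and replace dx_i by d F_i = (∂F_i/∂u) du + (∂F_i/∂v) dv.
  For the x component: f_1(F) = 8*u^2 + 2*u*v + 6; d F_1 = (4*u) du + (0) dv
  For the y component: f_2(F) = -7*u^2 - u*v - 3; d F_2 = (2*u + v) du + (u) dv
Combining and collecting du, dv coefficients:
  coeff of du: 18*u^3 - u^2*v - u*v^2 + 18*u - 3*v
  coeff of dv: u*(-7*u^2 - u*v - 3)
F^* omega = (18*u^3 - u^2*v - u*v^2 + 18*u - 3*v) du + (u*(-7*u^2 - u*v - 3)) dv.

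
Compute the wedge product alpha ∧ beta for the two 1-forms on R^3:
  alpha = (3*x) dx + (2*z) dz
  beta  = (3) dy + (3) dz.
alpha ∧ beta = (9*x) dx ∧ dy + (9*x) dx ∧ dz + (-6*z) dy ∧ dz

Distribute the wedge, using dx_i ∧ dx_j = -dx_j ∧ dx_i and dx_i ∧ dx_i = 0. For each pair (i, j) with i < j, the coefficient of dx_i ∧ dx_j in alpha ∧ beta is (alpha_i * beta_j - alpha_j * beta_i). Collecting: alpha ∧ beta = (9*x) dx ∧ dy + (9*x) dx ∧ dz + (-6*z) dy ∧ dz.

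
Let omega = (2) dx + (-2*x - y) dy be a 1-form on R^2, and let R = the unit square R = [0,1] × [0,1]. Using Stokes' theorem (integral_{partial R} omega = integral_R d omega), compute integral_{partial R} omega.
integral_(partial R) omega = -2

Stokes: integral_partial_R omega = integral_R d omega with d omega = (∂Q/∂x - ∂P/∂y) dx ∧ dy.
  ∂Q/∂x = -2
  ∂P/∂y = 0
  integrand = ∂Q/∂x - ∂P/∂y = -2.
Integrating over R: integral_0^1 integral_0^1 (-2) dx dy = -2.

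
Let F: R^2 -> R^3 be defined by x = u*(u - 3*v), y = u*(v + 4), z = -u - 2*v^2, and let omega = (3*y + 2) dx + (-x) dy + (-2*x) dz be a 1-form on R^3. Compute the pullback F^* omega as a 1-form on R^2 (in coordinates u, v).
F^* omega = (5*u^2*v + 22*u^2 - 6*u*v^2 - 30*u*v + 4*u - 6*v) du + (u*(-u^2 + 2*u*v - 36*u - 24*v^2 - 6)) dv

Using F^*(f dg) = (f ∘ F) d(g ∘ F), substitute each coordinate x_i by F_i(u, v) in f_i, and replace dx_i by d F_i = (∂F_i/∂u) du + (∂F_i/∂v) dv.
  For the x component: f_1(F) = 3*u*v + 12*u + 2; d F_1 = (2*u - 3*v) du + (-3*u) dv
  For the y component: f_2(F) = u*(-u + 3*v); d F_2 = (v + 4) du + (u) dv
  For the z component: f_3(F) = 2*u*(-u + 3*v); d F_3 = (-1) du + (-4*v) dv
Combining and collecting du, dv coefficients:
  coeff of du: 5*u^2*v + 22*u^2 - 6*u*v^2 - 30*u*v + 4*u - 6*v
  coeff of dv: u*(-u^2 + 2*u*v - 36*u - 24*v^2 - 6)
F^* omega = (5*u^2*v + 22*u^2 - 6*u*v^2 - 30*u*v + 4*u - 6*v) du + (u*(-u^2 + 2*u*v - 36*u - 24*v^2 - 6)) dv.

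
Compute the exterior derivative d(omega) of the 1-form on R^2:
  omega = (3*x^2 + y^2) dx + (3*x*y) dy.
d(omega) = (y) dx ∧ dy

For a 1-form omega = sum_i f_i dx_i, the exterior derivative is
  d(omega) = sum_{i < j} (∂f_j/∂x_i - ∂f_i/∂x_j) dx_i ∧ dx_j.
  coefficient of dx ∧ dy: ∂f_2/∂x - ∂f_1/∂y = ∂(3*x*y)/∂x - ∂(3*x^2 + y^2)/∂y = y
Assembling: d(omega) = (y) dx ∧ dy.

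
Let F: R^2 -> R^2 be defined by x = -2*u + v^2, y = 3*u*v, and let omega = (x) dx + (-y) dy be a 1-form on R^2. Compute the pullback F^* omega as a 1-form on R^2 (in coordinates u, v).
F^* omega = (-9*u*v^2 + 4*u - 2*v^2) du + (v*(-9*u^2 - 4*u + 2*v^2)) dv

Using F^*(f dg) = (f ∘ F) d(g ∘ F), substitute each coordinate x_i by F_i(u, v) in f_i, and replace dx_i by d F_i = (∂F_i/∂u) du + (∂F_i/∂v) dv.
  For the x component: f_1(F) = -2*u + v^2; d F_1 = (-2) du + (2*v) dv
  For the y component: f_2(F) = -3*u*v; d F_2 = (3*v) du + (3*u) dv
Combining and collecting du, dv coefficients:
  coeff of du: -9*u*v^2 + 4*u - 2*v^2
  coeff of dv: v*(-9*u^2 - 4*u + 2*v^2)
F^* omega = (-9*u*v^2 + 4*u - 2*v^2) du + (v*(-9*u^2 - 4*u + 2*v^2)) dv.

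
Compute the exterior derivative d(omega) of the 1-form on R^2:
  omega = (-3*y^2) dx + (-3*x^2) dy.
d(omega) = (-6*x + 6*y) dx ∧ dy

For a 1-form omega = sum_i f_i dx_i, the exterior derivative is
  d(omega) = sum_{i < j} (∂f_j/∂x_i - ∂f_i/∂x_j) dx_i ∧ dx_j.
  coefficient of dx ∧ dy: ∂f_2/∂x - ∂f_1/∂y = ∂(-3*x^2)/∂x - ∂(-3*y^2)/∂y = -6*x + 6*y
Assembling: d(omega) = (-6*x + 6*y) dx ∧ dy.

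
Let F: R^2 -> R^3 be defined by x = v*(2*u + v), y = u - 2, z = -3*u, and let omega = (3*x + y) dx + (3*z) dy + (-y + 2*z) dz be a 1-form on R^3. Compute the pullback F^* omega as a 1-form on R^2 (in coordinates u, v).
F^* omega = (12*u*v^2 + 2*u*v + 12*u + 6*v^3 - 4*v - 6) du + (12*u^2*v + 2*u^2 + 18*u*v^2 + 2*u*v - 4*u + 6*v^3 - 4*v) dv

Using F^*(f dg) = (f ∘ F) d(g ∘ F), substitute each coordinate x_i by F_i(u, v) in f_i, and replace dx_i by d F_i = (∂F_i/∂u) du + (∂F_i/∂v) dv.
  For the x component: f_1(F) = 6*u*v + u + 3*v^2 - 2; d F_1 = (2*v) du + (2*u + 2*v) dv
  For the y component: f_2(F) = -9*u; d F_2 = (1) du + (0) dv
  For the z component: f_3(F) = 2 - 7*u; d F_3 = (-3) du + (0) dv
Combining and collecting du, dv coefficients:
  coeff of du: 12*u*v^2 + 2*u*v + 12*u + 6*v^3 - 4*v - 6
  coeff of dv: 12*u^2*v + 2*u^2 + 18*u*v^2 + 2*u*v - 4*u + 6*v^3 - 4*v
F^* omega = (12*u*v^2 + 2*u*v + 12*u + 6*v^3 - 4*v - 6) du + (12*u^2*v + 2*u^2 + 18*u*v^2 + 2*u*v - 4*u + 6*v^3 - 4*v) dv.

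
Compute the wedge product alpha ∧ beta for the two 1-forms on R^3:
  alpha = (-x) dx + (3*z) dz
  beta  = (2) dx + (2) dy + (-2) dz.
alpha ∧ beta = (-2*x) dx ∧ dy + (2*x - 6*z) dx ∧ dz + (-6*z) dy ∧ dz

Distribute the wedge, using dx_i ∧ dx_j = -dx_j ∧ dx_i and dx_i ∧ dx_i = 0. For each pair (i, j) with i < j, the coefficient of dx_i ∧ dx_j in alpha ∧ beta is (alpha_i * beta_j - alpha_j * beta_i). Collecting: alpha ∧ beta = (-2*x) dx ∧ dy + (2*x - 6*z) dx ∧ dz + (-6*z) dy ∧ dz.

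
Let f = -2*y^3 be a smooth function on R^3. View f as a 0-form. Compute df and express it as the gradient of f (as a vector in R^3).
df = (0) dx + (-6*y^2) dy + (0) dz; grad f = (0, -6*y^2, 0)

For a 0-form f, d f = (∂f/∂x) dx + (∂f/∂y) dy + (∂f/∂z) dz. The components of the vector representation are exactly the entries of grad f in Cartesian coordinates:
  ∂f/∂x = 0
  ∂f/∂y = -6*y^2
  ∂f/∂z = 0.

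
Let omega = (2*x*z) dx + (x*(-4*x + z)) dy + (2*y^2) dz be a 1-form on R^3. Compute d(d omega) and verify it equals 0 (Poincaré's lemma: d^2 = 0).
d(d omega) = 0

Step 1: d omega = sum_{i<j} (∂f_j/∂x_i - ∂f_i/∂x_j) dx_i ∧ dx_j:
  coeff of dx ∧ dy: -8*x + z
  coeff of dx ∧ dz: -2*x
  coeff of dy ∧ dz: -x + 4*y
Step 2: Apply d again to each 2-form coefficient. The only possible 3-form in R^3 is dx ∧ dy ∧ dz, with coefficient
  ∂(coeff of dy∧dz)/∂x - ∂(coeff of dx∧dz)/∂y + ∂(coeff of dx∧dy)/∂z
  = ∂/∂x (-x + 4*y) - ∂/∂y (-2*x) + ∂/∂z (-8*x + z).
Each of these terms simplifies to sums of mixed partials that cancel in pairs. The result is 0 (by equality of mixed partials for smooth functions — Schwarz / Clairaut).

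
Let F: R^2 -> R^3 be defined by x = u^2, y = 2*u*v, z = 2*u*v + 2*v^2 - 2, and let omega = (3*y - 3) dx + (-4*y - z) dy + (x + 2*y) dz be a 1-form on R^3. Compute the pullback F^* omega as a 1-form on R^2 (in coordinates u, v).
F^* omega = (14*u^2*v - 12*u*v^2 - 6*u - 4*v^3 + 4*v) du + (2*u*(u^2 - 4*u*v + 6*v^2 + 2)) dv

Using F^*(f dg) = (f ∘ F) d(g ∘ F), substitute each coordinate x_i by F_i(u, v) in f_i, and replace dx_i by d F_i = (∂F_i/∂u) du + (∂F_i/∂v) dv.
  For the x component: f_1(F) = 6*u*v - 3; d F_1 = (2*u) du + (0) dv
  For the y component: f_2(F) = -10*u*v - 2*v^2 + 2; d F_2 = (2*v) du + (2*u) dv
  For the z component: f_3(F) = u*(u + 4*v); d F_3 = (2*v) du + (2*u + 4*v) dv
Combining and collecting du, dv coefficients:
  coeff of du: 14*u^2*v - 12*u*v^2 - 6*u - 4*v^3 + 4*v
  coeff of dv: 2*u*(u^2 - 4*u*v + 6*v^2 + 2)
F^* omega = (14*u^2*v - 12*u*v^2 - 6*u - 4*v^3 + 4*v) du + (2*u*(u^2 - 4*u*v + 6*v^2 + 2)) dv.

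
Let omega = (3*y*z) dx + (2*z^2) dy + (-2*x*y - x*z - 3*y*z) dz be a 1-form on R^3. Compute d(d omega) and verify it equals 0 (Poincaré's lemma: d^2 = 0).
d(d omega) = 0

Step 1: d omega = sum_{i<j} (∂f_j/∂x_i - ∂f_i/∂x_j) dx_i ∧ dx_j:
  coeff of dx ∧ dy: -3*z
  coeff of dx ∧ dz: -5*y - z
  coeff of dy ∧ dz: -2*x - 7*z
Step 2: Apply d again to each 2-form coefficient. The only possible 3-form in R^3 is dx ∧ dy ∧ dz, with coefficient
  ∂(coeff of dy∧dz)/∂x - ∂(coeff of dx∧dz)/∂y + ∂(coeff of dx∧dy)/∂z
  = ∂/∂x (-2*x - 7*z) - ∂/∂y (-5*y - z) + ∂/∂z (-3*z).
Each of these terms simplifies to sums of mixed partials that cancel in pairs. The result is 0 (by equality of mixed partials for smooth functions — Schwarz / Clairaut).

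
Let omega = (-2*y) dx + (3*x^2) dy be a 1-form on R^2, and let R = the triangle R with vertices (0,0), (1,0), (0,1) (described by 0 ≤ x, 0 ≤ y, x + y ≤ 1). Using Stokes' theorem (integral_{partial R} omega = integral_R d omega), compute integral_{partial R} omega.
integral_(partial R) omega = 2

Stokes: integral_partial_R omega = integral_R d omega with d omega = (∂Q/∂x - ∂P/∂y) dx ∧ dy.
  ∂Q/∂x = 6*x
  ∂P/∂y = -2
  integrand = ∂Q/∂x - ∂P/∂y = 6*x + 2.
Integrating over R: integral_0^1 integral_0^{1-x} (6*x + 2) dy dx = 2.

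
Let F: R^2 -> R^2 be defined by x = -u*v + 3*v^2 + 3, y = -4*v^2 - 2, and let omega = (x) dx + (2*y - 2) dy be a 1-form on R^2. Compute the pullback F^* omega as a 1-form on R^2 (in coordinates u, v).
F^* omega = (v*(u*v - 3*v^2 - 3)) du + (u^2*v - 9*u*v^2 - 3*u + 82*v^3 + 66*v) dv

Using F^*(f dg) = (f ∘ F) d(g ∘ F), substitute each coordinate x_i by F_i(u, v) in f_i, and replace dx_i by d F_i = (∂F_i/∂u) du + (∂F_i/∂v) dv.
  For the x component: f_1(F) = -u*v + 3*v^2 + 3; d F_1 = (-v) du + (-u + 6*v) dv
  For the y component: f_2(F) = -8*v^2 - 6; d F_2 = (0) du + (-8*v) dv
Combining and collecting du, dv coefficients:
  coeff of du: v*(u*v - 3*v^2 - 3)
  coeff of dv: u^2*v - 9*u*v^2 - 3*u + 82*v^3 + 66*v
F^* omega = (v*(u*v - 3*v^2 - 3)) du + (u^2*v - 9*u*v^2 - 3*u + 82*v^3 + 66*v) dv.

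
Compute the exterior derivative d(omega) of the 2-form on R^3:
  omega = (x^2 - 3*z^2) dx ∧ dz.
d(omega) = 0

For a 2-form omega = sum_{i<j} g_{ij} dx_i ∧ dx_j, the exterior derivative is
  d(omega) = sum_{i<j} d(g_{ij}) ∧ dx_i ∧ dx_j = sum_{i<j, k} (∂g_{ij}/∂x_k) dx_k ∧ dx_i ∧ dx_j.
Expand each term, using dx_k ∧ dx_i ∧ dx_j = sgn(permutation) dx_{(a)} ∧ dx_{(b)} ∧ dx_{(c)} with (a < b < c) sorted:

Collecting like 3-forms: d(omega) = 0.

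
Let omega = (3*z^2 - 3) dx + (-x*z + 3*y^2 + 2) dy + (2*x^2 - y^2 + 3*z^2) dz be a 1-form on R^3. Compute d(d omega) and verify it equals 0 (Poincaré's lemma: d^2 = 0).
d(d omega) = 0

Step 1: d omega = sum_{i<j} (∂f_j/∂x_i - ∂f_i/∂x_j) dx_i ∧ dx_j:
  coeff of dx ∧ dy: -z
  coeff of dx ∧ dz: 4*x - 6*z
  coeff of dy ∧ dz: x - 2*y
Step 2: Apply d again to each 2-form coefficient. The only possible 3-form in R^3 is dx ∧ dy ∧ dz, with coefficient
  ∂(coeff of dy∧dz)/∂x - ∂(coeff of dx∧dz)/∂y + ∂(coeff of dx∧dy)/∂z
  = ∂/∂x (x - 2*y) - ∂/∂y (4*x - 6*z) + ∂/∂z (-z).
Each of these terms simplifies to sums of mixed partials that cancel in pairs. The result is 0 (by equality of mixed partials for smooth functions — Schwarz / Clairaut).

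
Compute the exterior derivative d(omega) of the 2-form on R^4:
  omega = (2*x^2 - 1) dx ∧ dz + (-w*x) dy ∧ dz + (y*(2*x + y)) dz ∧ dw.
d(omega) = (-w) dx ∧ dy ∧ dz + (x + 2*y) dy ∧ dz ∧ dw + (2*y) dx ∧ dz ∧ dw

For a 2-form omega = sum_{i<j} g_{ij} dx_i ∧ dx_j, the exterior derivative is
  d(omega) = sum_{i<j} d(g_{ij}) ∧ dx_i ∧ dx_j = sum_{i<j, k} (∂g_{ij}/∂x_k) dx_k ∧ dx_i ∧ dx_j.
Expand each term, using dx_k ∧ dx_i ∧ dx_j = sgn(permutation) dx_{(a)} ∧ dx_{(b)} ∧ dx_{(c)} with (a < b < c) sorted:
  d(-w*x) includes (∂/∂x)(-w*x) dx = (-w) dx, which multiplied by dy ∧ dz gives (-w) dx ∧ dy ∧ dz
  d(-w*x) includes (∂/∂w)(-w*x) dw = (-x) dw, which multiplied by dy ∧ dz gives (-x) dy ∧ dz ∧ dw
  d(y*(2*x + y)) includes (∂/∂x)(y*(2*x + y)) dx = (2*y) dx, which multiplied by dz ∧ dw gives (2*y) dx ∧ dz ∧ dw
  d(y*(2*x + y)) includes (∂/∂y)(y*(2*x + y)) dy = (2*x + 2*y) dy, which multiplied by dz ∧ dw gives (2*x + 2*y) dy ∧ dz ∧ dw
Collecting like 3-forms: d(omega) = (-w) dx ∧ dy ∧ dz + (x + 2*y) dy ∧ dz ∧ dw + (2*y) dx ∧ dz ∧ dw.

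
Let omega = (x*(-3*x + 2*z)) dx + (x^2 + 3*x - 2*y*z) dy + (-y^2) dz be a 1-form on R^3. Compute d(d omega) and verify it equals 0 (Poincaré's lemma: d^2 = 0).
d(d omega) = 0

Step 1: d omega = sum_{i<j} (∂f_j/∂x_i - ∂f_i/∂x_j) dx_i ∧ dx_j:
  coeff of dx ∧ dy: 2*x + 3
  coeff of dx ∧ dz: -2*x
  coeff of dy ∧ dz: 0
Step 2: Apply d again to each 2-form coefficient. The only possible 3-form in R^3 is dx ∧ dy ∧ dz, with coefficient
  ∂(coeff of dy∧dz)/∂x - ∂(coeff of dx∧dz)/∂y + ∂(coeff of dx∧dy)/∂z
  = ∂/∂x (0) - ∂/∂y (-2*x) + ∂/∂z (2*x + 3).
Each of these terms simplifies to sums of mixed partials that cancel in pairs. The result is 0 (by equality of mixed partials for smooth functions — Schwarz / Clairaut).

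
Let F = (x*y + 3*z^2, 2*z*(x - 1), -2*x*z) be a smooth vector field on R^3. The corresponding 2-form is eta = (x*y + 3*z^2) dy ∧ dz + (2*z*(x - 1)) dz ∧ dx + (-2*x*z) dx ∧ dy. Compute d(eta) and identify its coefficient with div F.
d(eta) = (-2*x + y) dx ∧ dy ∧ dz; div F = -2*x + y

For a 2-form in R^3 of the form above, applying d gives a 3-form with coefficient ∂P/∂x + ∂Q/∂y + ∂R/∂z:
  ∂P/∂x = y
  ∂Q/∂y = 0
  ∂R/∂z = -2*x
Sum = -2*x + y, which is exactly div F.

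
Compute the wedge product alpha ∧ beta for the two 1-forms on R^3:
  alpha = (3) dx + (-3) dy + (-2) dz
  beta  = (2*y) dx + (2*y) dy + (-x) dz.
alpha ∧ beta = (12*y) dx ∧ dy + (-3*x + 4*y) dx ∧ dz + (3*x + 4*y) dy ∧ dz

Distribute the wedge, using dx_i ∧ dx_j = -dx_j ∧ dx_i and dx_i ∧ dx_i = 0. For each pair (i, j) with i < j, the coefficient of dx_i ∧ dx_j in alpha ∧ beta is (alpha_i * beta_j - alpha_j * beta_i). Collecting: alpha ∧ beta = (12*y) dx ∧ dy + (-3*x + 4*y) dx ∧ dz + (3*x + 4*y) dy ∧ dz.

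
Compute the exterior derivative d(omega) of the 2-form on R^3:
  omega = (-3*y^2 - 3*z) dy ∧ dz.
d(omega) = 0

For a 2-form omega = sum_{i<j} g_{ij} dx_i ∧ dx_j, the exterior derivative is
  d(omega) = sum_{i<j} d(g_{ij}) ∧ dx_i ∧ dx_j = sum_{i<j, k} (∂g_{ij}/∂x_k) dx_k ∧ dx_i ∧ dx_j.
Expand each term, using dx_k ∧ dx_i ∧ dx_j = sgn(permutation) dx_{(a)} ∧ dx_{(b)} ∧ dx_{(c)} with (a < b < c) sorted:

Collecting like 3-forms: d(omega) = 0.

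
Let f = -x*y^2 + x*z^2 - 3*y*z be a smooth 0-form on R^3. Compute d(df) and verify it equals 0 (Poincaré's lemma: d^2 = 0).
d(df) = 0

Step 1: df = sum_i (∂f/∂x_i) dx_i = (-y^2 + z^2) dx + (-2*x*y - 3*z) dy + (2*x*z - 3*y) dz.
Step 2: Apply d again. Using the 1-form formula, the coefficient of dx ∧ dy in d(df) is ∂^2 f/∂x ∂y - ∂^2 f/∂y ∂x = (-2*y) - (-2*y) = 0 (equality of mixed partials for smooth f).
Similarly for dx ∧ dz and dy ∧ dz — all coefficients vanish. So d(df) = 0.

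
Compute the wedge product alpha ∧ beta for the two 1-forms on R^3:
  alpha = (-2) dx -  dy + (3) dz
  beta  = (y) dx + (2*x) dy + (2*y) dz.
alpha ∧ beta = (-4*x + y) dx ∧ dy + (-7*y) dx ∧ dz + (-6*x - 2*y) dy ∧ dz

Distribute the wedge, using dx_i ∧ dx_j = -dx_j ∧ dx_i and dx_i ∧ dx_i = 0. For each pair (i, j) with i < j, the coefficient of dx_i ∧ dx_j in alpha ∧ beta is (alpha_i * beta_j - alpha_j * beta_i). Collecting: alpha ∧ beta = (-4*x + y) dx ∧ dy + (-7*y) dx ∧ dz + (-6*x - 2*y) dy ∧ dz.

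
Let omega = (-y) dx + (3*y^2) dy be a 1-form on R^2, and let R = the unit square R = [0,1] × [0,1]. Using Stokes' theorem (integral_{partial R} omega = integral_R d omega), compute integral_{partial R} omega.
integral_(partial R) omega = 1

Stokes: integral_partial_R omega = integral_R d omega with d omega = (∂Q/∂x - ∂P/∂y) dx ∧ dy.
  ∂Q/∂x = 0
  ∂P/∂y = -1
  integrand = ∂Q/∂x - ∂P/∂y = 1.
Integrating over R: integral_0^1 integral_0^1 (1) dx dy = 1.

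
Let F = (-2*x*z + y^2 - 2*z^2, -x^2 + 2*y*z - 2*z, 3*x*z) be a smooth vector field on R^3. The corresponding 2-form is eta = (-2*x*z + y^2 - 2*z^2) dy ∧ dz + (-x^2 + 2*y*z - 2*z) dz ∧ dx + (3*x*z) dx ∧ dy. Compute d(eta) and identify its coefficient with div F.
d(eta) = (3*x) dx ∧ dy ∧ dz; div F = 3*x

For a 2-form in R^3 of the form above, applying d gives a 3-form with coefficient ∂P/∂x + ∂Q/∂y + ∂R/∂z:
  ∂P/∂x = -2*z
  ∂Q/∂y = 2*z
  ∂R/∂z = 3*x
Sum = 3*x, which is exactly div F.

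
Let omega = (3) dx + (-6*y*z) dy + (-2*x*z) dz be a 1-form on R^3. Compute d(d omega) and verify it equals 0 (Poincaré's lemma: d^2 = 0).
d(d omega) = 0

Step 1: d omega = sum_{i<j} (∂f_j/∂x_i - ∂f_i/∂x_j) dx_i ∧ dx_j:
  coeff of dx ∧ dy: 0
  coeff of dx ∧ dz: -2*z
  coeff of dy ∧ dz: 6*y
Step 2: Apply d again to each 2-form coefficient. The only possible 3-form in R^3 is dx ∧ dy ∧ dz, with coefficient
  ∂(coeff of dy∧dz)/∂x - ∂(coeff of dx∧dz)/∂y + ∂(coeff of dx∧dy)/∂z
  = ∂/∂x (6*y) - ∂/∂y (-2*z) + ∂/∂z (0).
Each of these terms simplifies to sums of mixed partials that cancel in pairs. The result is 0 (by equality of mixed partials for smooth functions — Schwarz / Clairaut).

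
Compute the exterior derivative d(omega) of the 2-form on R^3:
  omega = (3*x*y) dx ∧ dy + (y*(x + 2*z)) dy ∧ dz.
d(omega) = (y) dx ∧ dy ∧ dz

For a 2-form omega = sum_{i<j} g_{ij} dx_i ∧ dx_j, the exterior derivative is
  d(omega) = sum_{i<j} d(g_{ij}) ∧ dx_i ∧ dx_j = sum_{i<j, k} (∂g_{ij}/∂x_k) dx_k ∧ dx_i ∧ dx_j.
Expand each term, using dx_k ∧ dx_i ∧ dx_j = sgn(permutation) dx_{(a)} ∧ dx_{(b)} ∧ dx_{(c)} with (a < b < c) sorted:
  d(y*(x + 2*z)) includes (∂/∂x)(y*(x + 2*z)) dx = (y) dx, which multiplied by dy ∧ dz gives (y) dx ∧ dy ∧ dz
Collecting like 3-forms: d(omega) = (y) dx ∧ dy ∧ dz.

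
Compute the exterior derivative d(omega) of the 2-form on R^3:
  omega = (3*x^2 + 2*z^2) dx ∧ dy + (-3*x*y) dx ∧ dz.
d(omega) = (3*x + 4*z) dx ∧ dy ∧ dz

For a 2-form omega = sum_{i<j} g_{ij} dx_i ∧ dx_j, the exterior derivative is
  d(omega) = sum_{i<j} d(g_{ij}) ∧ dx_i ∧ dx_j = sum_{i<j, k} (∂g_{ij}/∂x_k) dx_k ∧ dx_i ∧ dx_j.
Expand each term, using dx_k ∧ dx_i ∧ dx_j = sgn(permutation) dx_{(a)} ∧ dx_{(b)} ∧ dx_{(c)} with (a < b < c) sorted:
  d(3*x^2 + 2*z^2) includes (∂/∂z)(3*x^2 + 2*z^2) dz = (4*z) dz, which multiplied by dx ∧ dy gives (4*z) dx ∧ dy ∧ dz
  d(-3*x*y) includes (∂/∂y)(-3*x*y) dy = (-3*x) dy, which multiplied by dx ∧ dz gives (3*x) dx ∧ dy ∧ dz
Collecting like 3-forms: d(omega) = (3*x + 4*z) dx ∧ dy ∧ dz.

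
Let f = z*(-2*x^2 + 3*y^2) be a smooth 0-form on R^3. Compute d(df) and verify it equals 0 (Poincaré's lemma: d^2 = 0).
d(df) = 0

Step 1: df = sum_i (∂f/∂x_i) dx_i = (-4*x*z) dx + (6*y*z) dy + (-2*x^2 + 3*y^2) dz.
Step 2: Apply d again. Using the 1-form formula, the coefficient of dx ∧ dy in d(df) is ∂^2 f/∂x ∂y - ∂^2 f/∂y ∂x = (0) - (0) = 0 (equality of mixed partials for smooth f).
Similarly for dx ∧ dz and dy ∧ dz — all coefficients vanish. So d(df) = 0.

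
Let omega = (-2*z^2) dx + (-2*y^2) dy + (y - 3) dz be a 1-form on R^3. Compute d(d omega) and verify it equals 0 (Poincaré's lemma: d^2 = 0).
d(d omega) = 0

Step 1: d omega = sum_{i<j} (∂f_j/∂x_i - ∂f_i/∂x_j) dx_i ∧ dx_j:
  coeff of dx ∧ dy: 0
  coeff of dx ∧ dz: 4*z
  coeff of dy ∧ dz: 1
Step 2: Apply d again to each 2-form coefficient. The only possible 3-form in R^3 is dx ∧ dy ∧ dz, with coefficient
  ∂(coeff of dy∧dz)/∂x - ∂(coeff of dx∧dz)/∂y + ∂(coeff of dx∧dy)/∂z
  = ∂/∂x (1) - ∂/∂y (4*z) + ∂/∂z (0).
Each of these terms simplifies to sums of mixed partials that cancel in pairs. The result is 0 (by equality of mixed partials for smooth functions — Schwarz / Clairaut).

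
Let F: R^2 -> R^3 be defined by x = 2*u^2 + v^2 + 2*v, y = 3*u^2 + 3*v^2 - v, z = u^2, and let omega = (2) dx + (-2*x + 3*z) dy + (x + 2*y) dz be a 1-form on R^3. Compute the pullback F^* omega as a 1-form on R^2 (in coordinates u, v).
F^* omega = (2*u*(5*u^2 + v^2 - 12*v + 4)) du + (-6*u^2*v + u^2 - 12*v^3 - 22*v^2 + 8*v + 4) dv

Using F^*(f dg) = (f ∘ F) d(g ∘ F), substitute each coordinate x_i by F_i(u, v) in f_i, and replace dx_i by d F_i = (∂F_i/∂u) du + (∂F_i/∂v) dv.
  For the x component: f_1(F) = 2; d F_1 = (4*u) du + (2*v + 2) dv
  For the y component: f_2(F) = -u^2 - 2*v^2 - 4*v; d F_2 = (6*u) du + (6*v - 1) dv
  For the z component: f_3(F) = 8*u^2 + 7*v^2; d F_3 = (2*u) du + (0) dv
Combining and collecting du, dv coefficients:
  coeff of du: 2*u*(5*u^2 + v^2 - 12*v + 4)
  coeff of dv: -6*u^2*v + u^2 - 12*v^3 - 22*v^2 + 8*v + 4
F^* omega = (2*u*(5*u^2 + v^2 - 12*v + 4)) du + (-6*u^2*v + u^2 - 12*v^3 - 22*v^2 + 8*v + 4) dv.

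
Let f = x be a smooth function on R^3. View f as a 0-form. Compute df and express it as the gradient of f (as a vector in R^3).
df = (1) dx + (0) dy + (0) dz; grad f = (1, 0, 0)

For a 0-form f, d f = (∂f/∂x) dx + (∂f/∂y) dy + (∂f/∂z) dz. The components of the vector representation are exactly the entries of grad f in Cartesian coordinates:
  ∂f/∂x = 1
  ∂f/∂y = 0
  ∂f/∂z = 0.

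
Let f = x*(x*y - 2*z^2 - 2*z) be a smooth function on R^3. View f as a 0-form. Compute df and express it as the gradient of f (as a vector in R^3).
df = (2*x*y - 2*z^2 - 2*z) dx + (x^2) dy + (2*x*(-2*z - 1)) dz; grad f = (2*x*y - 2*z^2 - 2*z, x^2, 2*x*(-2*z - 1))

For a 0-form f, d f = (∂f/∂x) dx + (∂f/∂y) dy + (∂f/∂z) dz. The components of the vector representation are exactly the entries of grad f in Cartesian coordinates:
  ∂f/∂x = 2*x*y - 2*z^2 - 2*z
  ∂f/∂y = x^2
  ∂f/∂z = 2*x*(-2*z - 1).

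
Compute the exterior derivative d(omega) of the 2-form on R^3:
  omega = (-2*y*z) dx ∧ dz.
d(omega) = (2*z) dx ∧ dy ∧ dz

For a 2-form omega = sum_{i<j} g_{ij} dx_i ∧ dx_j, the exterior derivative is
  d(omega) = sum_{i<j} d(g_{ij}) ∧ dx_i ∧ dx_j = sum_{i<j, k} (∂g_{ij}/∂x_k) dx_k ∧ dx_i ∧ dx_j.
Expand each term, using dx_k ∧ dx_i ∧ dx_j = sgn(permutation) dx_{(a)} ∧ dx_{(b)} ∧ dx_{(c)} with (a < b < c) sorted:
  d(-2*y*z) includes (∂/∂y)(-2*y*z) dy = (-2*z) dy, which multiplied by dx ∧ dz gives (2*z) dx ∧ dy ∧ dz
Collecting like 3-forms: d(omega) = (2*z) dx ∧ dy ∧ dz.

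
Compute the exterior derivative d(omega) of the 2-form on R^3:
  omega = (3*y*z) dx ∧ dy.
d(omega) = (3*y) dx ∧ dy ∧ dz

For a 2-form omega = sum_{i<j} g_{ij} dx_i ∧ dx_j, the exterior derivative is
  d(omega) = sum_{i<j} d(g_{ij}) ∧ dx_i ∧ dx_j = sum_{i<j, k} (∂g_{ij}/∂x_k) dx_k ∧ dx_i ∧ dx_j.
Expand each term, using dx_k ∧ dx_i ∧ dx_j = sgn(permutation) dx_{(a)} ∧ dx_{(b)} ∧ dx_{(c)} with (a < b < c) sorted:
  d(3*y*z) includes (∂/∂z)(3*y*z) dz = (3*y) dz, which multiplied by dx ∧ dy gives (3*y) dx ∧ dy ∧ dz
Collecting like 3-forms: d(omega) = (3*y) dx ∧ dy ∧ dz.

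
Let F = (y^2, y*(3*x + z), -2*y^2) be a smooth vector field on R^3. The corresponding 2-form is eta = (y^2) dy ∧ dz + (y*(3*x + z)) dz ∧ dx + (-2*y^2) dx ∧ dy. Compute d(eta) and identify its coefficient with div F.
d(eta) = (3*x + z) dx ∧ dy ∧ dz; div F = 3*x + z

For a 2-form in R^3 of the form above, applying d gives a 3-form with coefficient ∂P/∂x + ∂Q/∂y + ∂R/∂z:
  ∂P/∂x = 0
  ∂Q/∂y = 3*x + z
  ∂R/∂z = 0
Sum = 3*x + z, which is exactly div F.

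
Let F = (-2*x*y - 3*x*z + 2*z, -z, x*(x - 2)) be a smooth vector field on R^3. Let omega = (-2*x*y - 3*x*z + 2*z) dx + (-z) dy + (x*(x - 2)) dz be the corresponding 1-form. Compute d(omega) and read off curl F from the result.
d(omega) = (1) dy ∧ dz + (4 - 5*x) dz ∧ dx + (2*x) dx ∧ dy; curl F = (1, 4 - 5*x, 2*x)

d omega = sum_{i<j} (∂f_j/∂x_i - ∂f_i/∂x_j) dx_i ∧ dx_j. Under the identification (dy ∧ dz, dz ∧ dx, dx ∧ dy) ↔ (e_x, e_y, e_z), the coefficients are exactly the components of curl F. Compute:
  ∂R/∂y - ∂Q/∂z = (0) - (-1) = 1
  ∂P/∂z - ∂R/∂x = (2 - 3*x) - (2*x - 2) = 4 - 5*x
  ∂Q/∂x - ∂P/∂y = (0) - (-2*x) = 2*x.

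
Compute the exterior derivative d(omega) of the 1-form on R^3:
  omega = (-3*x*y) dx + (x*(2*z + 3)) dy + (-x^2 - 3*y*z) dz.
d(omega) = (3*x + 2*z + 3) dx ∧ dy + (-2*x) dx ∧ dz + (-2*x - 3*z) dy ∧ dz

For a 1-form omega = sum_i f_i dx_i, the exterior derivative is
  d(omega) = sum_{i < j} (∂f_j/∂x_i - ∂f_i/∂x_j) dx_i ∧ dx_j.
  coefficient of dx ∧ dy: ∂f_2/∂x - ∂f_1/∂y = ∂(x*(2*z + 3))/∂x - ∂(-3*x*y)/∂y = 3*x + 2*z + 3
  coefficient of dx ∧ dz: ∂f_3/∂x - ∂f_1/∂z = ∂(-x^2 - 3*y*z)/∂x - ∂(-3*x*y)/∂z = -2*x
  coefficient of dy ∧ dz: ∂f_3/∂y - ∂f_2/∂z = ∂(-x^2 - 3*y*z)/∂y - ∂(x*(2*z + 3))/∂z = -2*x - 3*z
Assembling: d(omega) = (3*x + 2*z + 3) dx ∧ dy + (-2*x) dx ∧ dz + (-2*x - 3*z) dy ∧ dz.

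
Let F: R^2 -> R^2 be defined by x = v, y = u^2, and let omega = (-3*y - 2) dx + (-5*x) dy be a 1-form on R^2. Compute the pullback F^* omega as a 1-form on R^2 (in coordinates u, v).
F^* omega = (-10*u*v) du + (-3*u^2 - 2) dv

Using F^*(f dg) = (f ∘ F) d(g ∘ F), substitute each coordinate x_i by F_i(u, v) in f_i, and replace dx_i by d F_i = (∂F_i/∂u) du + (∂F_i/∂v) dv.
  For the x component: f_1(F) = -3*u^2 - 2; d F_1 = (0) du + (1) dv
  For the y component: f_2(F) = -5*v; d F_2 = (2*u) du + (0) dv
Combining and collecting du, dv coefficients:
  coeff of du: -10*u*v
  coeff of dv: -3*u^2 - 2
F^* omega = (-10*u*v) du + (-3*u^2 - 2) dv.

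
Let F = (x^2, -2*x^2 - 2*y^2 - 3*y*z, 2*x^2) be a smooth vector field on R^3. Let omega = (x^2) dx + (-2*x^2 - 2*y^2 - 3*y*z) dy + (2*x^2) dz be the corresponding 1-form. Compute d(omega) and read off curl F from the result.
d(omega) = (3*y) dy ∧ dz + (-4*x) dz ∧ dx + (-4*x) dx ∧ dy; curl F = (3*y, -4*x, -4*x)

d omega = sum_{i<j} (∂f_j/∂x_i - ∂f_i/∂x_j) dx_i ∧ dx_j. Under the identification (dy ∧ dz, dz ∧ dx, dx ∧ dy) ↔ (e_x, e_y, e_z), the coefficients are exactly the components of curl F. Compute:
  ∂R/∂y - ∂Q/∂z = (0) - (-3*y) = 3*y
  ∂P/∂z - ∂R/∂x = (0) - (4*x) = -4*x
  ∂Q/∂x - ∂P/∂y = (-4*x) - (0) = -4*x.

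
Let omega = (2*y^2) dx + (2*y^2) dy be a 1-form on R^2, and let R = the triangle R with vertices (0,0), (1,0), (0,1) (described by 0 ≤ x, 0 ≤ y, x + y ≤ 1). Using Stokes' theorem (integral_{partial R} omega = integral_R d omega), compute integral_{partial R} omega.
integral_(partial R) omega = -2/3

Stokes: integral_partial_R omega = integral_R d omega with d omega = (∂Q/∂x - ∂P/∂y) dx ∧ dy.
  ∂Q/∂x = 0
  ∂P/∂y = 4*y
  integrand = ∂Q/∂x - ∂P/∂y = -4*y.
Integrating over R: integral_0^1 integral_0^{1-x} (-4*y) dy dx = -2/3.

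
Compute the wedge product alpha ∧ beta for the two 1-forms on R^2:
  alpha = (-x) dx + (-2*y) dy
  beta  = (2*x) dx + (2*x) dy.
alpha ∧ beta = (2*x*(-x + 2*y)) dx ∧ dy

Distribute the wedge, using dx_i ∧ dx_j = -dx_j ∧ dx_i and dx_i ∧ dx_i = 0. For each pair (i, j) with i < j, the coefficient of dx_i ∧ dx_j in alpha ∧ beta is (alpha_i * beta_j - alpha_j * beta_i). Collecting: alpha ∧ beta = (2*x*(-x + 2*y)) dx ∧ dy.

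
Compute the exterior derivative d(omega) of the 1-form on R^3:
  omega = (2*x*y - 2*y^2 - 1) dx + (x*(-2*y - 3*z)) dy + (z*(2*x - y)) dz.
d(omega) = (-2*x + 2*y - 3*z) dx ∧ dy + (2*z) dx ∧ dz + (3*x - z) dy ∧ dz

For a 1-form omega = sum_i f_i dx_i, the exterior derivative is
  d(omega) = sum_{i < j} (∂f_j/∂x_i - ∂f_i/∂x_j) dx_i ∧ dx_j.
  coefficient of dx ∧ dy: ∂f_2/∂x - ∂f_1/∂y = ∂(x*(-2*y - 3*z))/∂x - ∂(2*x*y - 2*y^2 - 1)/∂y = -2*x + 2*y - 3*z
  coefficient of dx ∧ dz: ∂f_3/∂x - ∂f_1/∂z = ∂(z*(2*x - y))/∂x - ∂(2*x*y - 2*y^2 - 1)/∂z = 2*z
  coefficient of dy ∧ dz: ∂f_3/∂y - ∂f_2/∂z = ∂(z*(2*x - y))/∂y - ∂(x*(-2*y - 3*z))/∂z = 3*x - z
Assembling: d(omega) = (-2*x + 2*y - 3*z) dx ∧ dy + (2*z) dx ∧ dz + (3*x - z) dy ∧ dz.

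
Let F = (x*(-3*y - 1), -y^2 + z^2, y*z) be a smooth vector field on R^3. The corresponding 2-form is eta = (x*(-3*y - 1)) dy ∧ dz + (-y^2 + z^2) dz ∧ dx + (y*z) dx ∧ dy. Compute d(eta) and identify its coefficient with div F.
d(eta) = (-4*y - 1) dx ∧ dy ∧ dz; div F = -4*y - 1

For a 2-form in R^3 of the form above, applying d gives a 3-form with coefficient ∂P/∂x + ∂Q/∂y + ∂R/∂z:
  ∂P/∂x = -3*y - 1
  ∂Q/∂y = -2*y
  ∂R/∂z = y
Sum = -4*y - 1, which is exactly div F.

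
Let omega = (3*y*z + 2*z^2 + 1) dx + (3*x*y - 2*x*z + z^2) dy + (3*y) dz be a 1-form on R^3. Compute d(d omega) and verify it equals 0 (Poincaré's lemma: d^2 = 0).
d(d omega) = 0

Step 1: d omega = sum_{i<j} (∂f_j/∂x_i - ∂f_i/∂x_j) dx_i ∧ dx_j:
  coeff of dx ∧ dy: 3*y - 5*z
  coeff of dx ∧ dz: -3*y - 4*z
  coeff of dy ∧ dz: 2*x - 2*z + 3
Step 2: Apply d again to each 2-form coefficient. The only possible 3-form in R^3 is dx ∧ dy ∧ dz, with coefficient
  ∂(coeff of dy∧dz)/∂x - ∂(coeff of dx∧dz)/∂y + ∂(coeff of dx∧dy)/∂z
  = ∂/∂x (2*x - 2*z + 3) - ∂/∂y (-3*y - 4*z) + ∂/∂z (3*y - 5*z).
Each of these terms simplifies to sums of mixed partials that cancel in pairs. The result is 0 (by equality of mixed partials for smooth functions — Schwarz / Clairaut).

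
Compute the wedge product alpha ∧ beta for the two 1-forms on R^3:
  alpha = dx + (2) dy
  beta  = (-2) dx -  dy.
alpha ∧ beta = (3) dx ∧ dy

Distribute the wedge, using dx_i ∧ dx_j = -dx_j ∧ dx_i and dx_i ∧ dx_i = 0. For each pair (i, j) with i < j, the coefficient of dx_i ∧ dx_j in alpha ∧ beta is (alpha_i * beta_j - alpha_j * beta_i). Collecting: alpha ∧ beta = (3) dx ∧ dy.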